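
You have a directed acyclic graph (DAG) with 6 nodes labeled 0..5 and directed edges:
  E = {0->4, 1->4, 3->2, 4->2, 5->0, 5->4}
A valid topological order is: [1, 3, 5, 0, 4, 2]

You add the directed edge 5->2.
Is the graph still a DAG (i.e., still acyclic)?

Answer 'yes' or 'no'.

Answer: yes

Derivation:
Given toposort: [1, 3, 5, 0, 4, 2]
Position of 5: index 2; position of 2: index 5
New edge 5->2: forward
Forward edge: respects the existing order. Still a DAG, same toposort still valid.
Still a DAG? yes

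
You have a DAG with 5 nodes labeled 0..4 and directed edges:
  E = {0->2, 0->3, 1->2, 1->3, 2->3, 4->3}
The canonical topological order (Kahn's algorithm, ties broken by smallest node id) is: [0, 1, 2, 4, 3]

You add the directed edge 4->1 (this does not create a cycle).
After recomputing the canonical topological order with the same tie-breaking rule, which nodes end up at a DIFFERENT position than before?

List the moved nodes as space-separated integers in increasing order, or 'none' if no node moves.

Answer: 1 2 4

Derivation:
Old toposort: [0, 1, 2, 4, 3]
Added edge 4->1
Recompute Kahn (smallest-id tiebreak):
  initial in-degrees: [0, 1, 2, 4, 0]
  ready (indeg=0): [0, 4]
  pop 0: indeg[2]->1; indeg[3]->3 | ready=[4] | order so far=[0]
  pop 4: indeg[1]->0; indeg[3]->2 | ready=[1] | order so far=[0, 4]
  pop 1: indeg[2]->0; indeg[3]->1 | ready=[2] | order so far=[0, 4, 1]
  pop 2: indeg[3]->0 | ready=[3] | order so far=[0, 4, 1, 2]
  pop 3: no out-edges | ready=[] | order so far=[0, 4, 1, 2, 3]
New canonical toposort: [0, 4, 1, 2, 3]
Compare positions:
  Node 0: index 0 -> 0 (same)
  Node 1: index 1 -> 2 (moved)
  Node 2: index 2 -> 3 (moved)
  Node 3: index 4 -> 4 (same)
  Node 4: index 3 -> 1 (moved)
Nodes that changed position: 1 2 4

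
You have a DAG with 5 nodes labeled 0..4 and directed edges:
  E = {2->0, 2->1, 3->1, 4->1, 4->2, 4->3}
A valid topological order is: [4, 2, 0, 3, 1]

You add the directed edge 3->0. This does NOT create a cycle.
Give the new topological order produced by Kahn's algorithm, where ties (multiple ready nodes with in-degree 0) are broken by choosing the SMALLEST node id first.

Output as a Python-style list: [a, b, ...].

Answer: [4, 2, 3, 0, 1]

Derivation:
Old toposort: [4, 2, 0, 3, 1]
Added edge: 3->0
Position of 3 (3) > position of 0 (2). Must reorder: 3 must now come before 0.
Run Kahn's algorithm (break ties by smallest node id):
  initial in-degrees: [2, 3, 1, 1, 0]
  ready (indeg=0): [4]
  pop 4: indeg[1]->2; indeg[2]->0; indeg[3]->0 | ready=[2, 3] | order so far=[4]
  pop 2: indeg[0]->1; indeg[1]->1 | ready=[3] | order so far=[4, 2]
  pop 3: indeg[0]->0; indeg[1]->0 | ready=[0, 1] | order so far=[4, 2, 3]
  pop 0: no out-edges | ready=[1] | order so far=[4, 2, 3, 0]
  pop 1: no out-edges | ready=[] | order so far=[4, 2, 3, 0, 1]
  Result: [4, 2, 3, 0, 1]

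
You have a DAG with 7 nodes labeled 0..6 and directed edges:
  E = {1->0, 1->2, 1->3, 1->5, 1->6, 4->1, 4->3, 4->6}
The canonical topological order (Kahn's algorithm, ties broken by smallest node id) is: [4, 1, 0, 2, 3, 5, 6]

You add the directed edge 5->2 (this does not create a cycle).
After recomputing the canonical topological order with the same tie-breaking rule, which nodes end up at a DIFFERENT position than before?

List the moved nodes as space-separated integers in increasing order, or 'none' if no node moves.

Old toposort: [4, 1, 0, 2, 3, 5, 6]
Added edge 5->2
Recompute Kahn (smallest-id tiebreak):
  initial in-degrees: [1, 1, 2, 2, 0, 1, 2]
  ready (indeg=0): [4]
  pop 4: indeg[1]->0; indeg[3]->1; indeg[6]->1 | ready=[1] | order so far=[4]
  pop 1: indeg[0]->0; indeg[2]->1; indeg[3]->0; indeg[5]->0; indeg[6]->0 | ready=[0, 3, 5, 6] | order so far=[4, 1]
  pop 0: no out-edges | ready=[3, 5, 6] | order so far=[4, 1, 0]
  pop 3: no out-edges | ready=[5, 6] | order so far=[4, 1, 0, 3]
  pop 5: indeg[2]->0 | ready=[2, 6] | order so far=[4, 1, 0, 3, 5]
  pop 2: no out-edges | ready=[6] | order so far=[4, 1, 0, 3, 5, 2]
  pop 6: no out-edges | ready=[] | order so far=[4, 1, 0, 3, 5, 2, 6]
New canonical toposort: [4, 1, 0, 3, 5, 2, 6]
Compare positions:
  Node 0: index 2 -> 2 (same)
  Node 1: index 1 -> 1 (same)
  Node 2: index 3 -> 5 (moved)
  Node 3: index 4 -> 3 (moved)
  Node 4: index 0 -> 0 (same)
  Node 5: index 5 -> 4 (moved)
  Node 6: index 6 -> 6 (same)
Nodes that changed position: 2 3 5

Answer: 2 3 5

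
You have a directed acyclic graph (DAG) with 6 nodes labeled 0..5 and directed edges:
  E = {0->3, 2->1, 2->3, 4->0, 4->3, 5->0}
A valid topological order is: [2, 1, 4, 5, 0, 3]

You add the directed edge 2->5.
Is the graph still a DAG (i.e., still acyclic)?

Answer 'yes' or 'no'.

Answer: yes

Derivation:
Given toposort: [2, 1, 4, 5, 0, 3]
Position of 2: index 0; position of 5: index 3
New edge 2->5: forward
Forward edge: respects the existing order. Still a DAG, same toposort still valid.
Still a DAG? yes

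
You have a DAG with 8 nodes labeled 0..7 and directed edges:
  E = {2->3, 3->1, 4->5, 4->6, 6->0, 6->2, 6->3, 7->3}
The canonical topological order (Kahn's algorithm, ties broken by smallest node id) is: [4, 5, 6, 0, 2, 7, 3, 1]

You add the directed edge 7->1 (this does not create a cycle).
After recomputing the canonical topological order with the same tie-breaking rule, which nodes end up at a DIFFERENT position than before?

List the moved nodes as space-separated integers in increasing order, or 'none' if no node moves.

Old toposort: [4, 5, 6, 0, 2, 7, 3, 1]
Added edge 7->1
Recompute Kahn (smallest-id tiebreak):
  initial in-degrees: [1, 2, 1, 3, 0, 1, 1, 0]
  ready (indeg=0): [4, 7]
  pop 4: indeg[5]->0; indeg[6]->0 | ready=[5, 6, 7] | order so far=[4]
  pop 5: no out-edges | ready=[6, 7] | order so far=[4, 5]
  pop 6: indeg[0]->0; indeg[2]->0; indeg[3]->2 | ready=[0, 2, 7] | order so far=[4, 5, 6]
  pop 0: no out-edges | ready=[2, 7] | order so far=[4, 5, 6, 0]
  pop 2: indeg[3]->1 | ready=[7] | order so far=[4, 5, 6, 0, 2]
  pop 7: indeg[1]->1; indeg[3]->0 | ready=[3] | order so far=[4, 5, 6, 0, 2, 7]
  pop 3: indeg[1]->0 | ready=[1] | order so far=[4, 5, 6, 0, 2, 7, 3]
  pop 1: no out-edges | ready=[] | order so far=[4, 5, 6, 0, 2, 7, 3, 1]
New canonical toposort: [4, 5, 6, 0, 2, 7, 3, 1]
Compare positions:
  Node 0: index 3 -> 3 (same)
  Node 1: index 7 -> 7 (same)
  Node 2: index 4 -> 4 (same)
  Node 3: index 6 -> 6 (same)
  Node 4: index 0 -> 0 (same)
  Node 5: index 1 -> 1 (same)
  Node 6: index 2 -> 2 (same)
  Node 7: index 5 -> 5 (same)
Nodes that changed position: none

Answer: none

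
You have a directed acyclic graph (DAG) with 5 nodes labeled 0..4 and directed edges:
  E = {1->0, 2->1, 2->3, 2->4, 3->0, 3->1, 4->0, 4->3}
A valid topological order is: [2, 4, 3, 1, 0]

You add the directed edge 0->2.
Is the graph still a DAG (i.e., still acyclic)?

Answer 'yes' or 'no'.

Answer: no

Derivation:
Given toposort: [2, 4, 3, 1, 0]
Position of 0: index 4; position of 2: index 0
New edge 0->2: backward (u after v in old order)
Backward edge: old toposort is now invalid. Check if this creates a cycle.
Does 2 already reach 0? Reachable from 2: [0, 1, 2, 3, 4]. YES -> cycle!
Still a DAG? no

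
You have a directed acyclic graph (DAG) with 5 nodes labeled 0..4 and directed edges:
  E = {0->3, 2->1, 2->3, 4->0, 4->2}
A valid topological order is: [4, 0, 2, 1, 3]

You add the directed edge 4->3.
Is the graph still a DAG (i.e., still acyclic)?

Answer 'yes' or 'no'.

Answer: yes

Derivation:
Given toposort: [4, 0, 2, 1, 3]
Position of 4: index 0; position of 3: index 4
New edge 4->3: forward
Forward edge: respects the existing order. Still a DAG, same toposort still valid.
Still a DAG? yes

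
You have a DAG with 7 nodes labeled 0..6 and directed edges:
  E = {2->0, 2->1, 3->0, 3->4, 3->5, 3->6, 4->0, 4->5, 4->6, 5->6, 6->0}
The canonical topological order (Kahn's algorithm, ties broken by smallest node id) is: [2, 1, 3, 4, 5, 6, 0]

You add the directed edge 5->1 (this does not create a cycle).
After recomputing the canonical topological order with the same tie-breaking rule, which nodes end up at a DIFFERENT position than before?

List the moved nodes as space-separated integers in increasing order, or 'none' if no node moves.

Old toposort: [2, 1, 3, 4, 5, 6, 0]
Added edge 5->1
Recompute Kahn (smallest-id tiebreak):
  initial in-degrees: [4, 2, 0, 0, 1, 2, 3]
  ready (indeg=0): [2, 3]
  pop 2: indeg[0]->3; indeg[1]->1 | ready=[3] | order so far=[2]
  pop 3: indeg[0]->2; indeg[4]->0; indeg[5]->1; indeg[6]->2 | ready=[4] | order so far=[2, 3]
  pop 4: indeg[0]->1; indeg[5]->0; indeg[6]->1 | ready=[5] | order so far=[2, 3, 4]
  pop 5: indeg[1]->0; indeg[6]->0 | ready=[1, 6] | order so far=[2, 3, 4, 5]
  pop 1: no out-edges | ready=[6] | order so far=[2, 3, 4, 5, 1]
  pop 6: indeg[0]->0 | ready=[0] | order so far=[2, 3, 4, 5, 1, 6]
  pop 0: no out-edges | ready=[] | order so far=[2, 3, 4, 5, 1, 6, 0]
New canonical toposort: [2, 3, 4, 5, 1, 6, 0]
Compare positions:
  Node 0: index 6 -> 6 (same)
  Node 1: index 1 -> 4 (moved)
  Node 2: index 0 -> 0 (same)
  Node 3: index 2 -> 1 (moved)
  Node 4: index 3 -> 2 (moved)
  Node 5: index 4 -> 3 (moved)
  Node 6: index 5 -> 5 (same)
Nodes that changed position: 1 3 4 5

Answer: 1 3 4 5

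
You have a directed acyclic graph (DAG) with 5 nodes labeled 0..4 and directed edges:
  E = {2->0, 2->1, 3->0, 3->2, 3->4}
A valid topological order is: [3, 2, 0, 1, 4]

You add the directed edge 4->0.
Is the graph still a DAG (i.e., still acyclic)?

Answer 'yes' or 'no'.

Answer: yes

Derivation:
Given toposort: [3, 2, 0, 1, 4]
Position of 4: index 4; position of 0: index 2
New edge 4->0: backward (u after v in old order)
Backward edge: old toposort is now invalid. Check if this creates a cycle.
Does 0 already reach 4? Reachable from 0: [0]. NO -> still a DAG (reorder needed).
Still a DAG? yes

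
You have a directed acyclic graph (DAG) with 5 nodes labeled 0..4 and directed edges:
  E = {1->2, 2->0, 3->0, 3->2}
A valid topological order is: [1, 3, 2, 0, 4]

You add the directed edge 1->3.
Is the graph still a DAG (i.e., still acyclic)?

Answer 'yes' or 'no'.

Given toposort: [1, 3, 2, 0, 4]
Position of 1: index 0; position of 3: index 1
New edge 1->3: forward
Forward edge: respects the existing order. Still a DAG, same toposort still valid.
Still a DAG? yes

Answer: yes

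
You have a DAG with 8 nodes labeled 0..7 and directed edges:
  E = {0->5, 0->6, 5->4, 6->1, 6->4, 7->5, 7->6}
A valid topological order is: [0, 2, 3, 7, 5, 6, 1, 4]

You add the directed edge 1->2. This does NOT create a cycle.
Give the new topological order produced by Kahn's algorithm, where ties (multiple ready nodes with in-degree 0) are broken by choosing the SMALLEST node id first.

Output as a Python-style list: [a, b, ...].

Old toposort: [0, 2, 3, 7, 5, 6, 1, 4]
Added edge: 1->2
Position of 1 (6) > position of 2 (1). Must reorder: 1 must now come before 2.
Run Kahn's algorithm (break ties by smallest node id):
  initial in-degrees: [0, 1, 1, 0, 2, 2, 2, 0]
  ready (indeg=0): [0, 3, 7]
  pop 0: indeg[5]->1; indeg[6]->1 | ready=[3, 7] | order so far=[0]
  pop 3: no out-edges | ready=[7] | order so far=[0, 3]
  pop 7: indeg[5]->0; indeg[6]->0 | ready=[5, 6] | order so far=[0, 3, 7]
  pop 5: indeg[4]->1 | ready=[6] | order so far=[0, 3, 7, 5]
  pop 6: indeg[1]->0; indeg[4]->0 | ready=[1, 4] | order so far=[0, 3, 7, 5, 6]
  pop 1: indeg[2]->0 | ready=[2, 4] | order so far=[0, 3, 7, 5, 6, 1]
  pop 2: no out-edges | ready=[4] | order so far=[0, 3, 7, 5, 6, 1, 2]
  pop 4: no out-edges | ready=[] | order so far=[0, 3, 7, 5, 6, 1, 2, 4]
  Result: [0, 3, 7, 5, 6, 1, 2, 4]

Answer: [0, 3, 7, 5, 6, 1, 2, 4]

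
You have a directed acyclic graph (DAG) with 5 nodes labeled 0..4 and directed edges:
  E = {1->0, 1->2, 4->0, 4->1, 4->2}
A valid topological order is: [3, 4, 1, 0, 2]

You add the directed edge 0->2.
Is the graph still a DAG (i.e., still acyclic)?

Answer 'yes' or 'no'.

Given toposort: [3, 4, 1, 0, 2]
Position of 0: index 3; position of 2: index 4
New edge 0->2: forward
Forward edge: respects the existing order. Still a DAG, same toposort still valid.
Still a DAG? yes

Answer: yes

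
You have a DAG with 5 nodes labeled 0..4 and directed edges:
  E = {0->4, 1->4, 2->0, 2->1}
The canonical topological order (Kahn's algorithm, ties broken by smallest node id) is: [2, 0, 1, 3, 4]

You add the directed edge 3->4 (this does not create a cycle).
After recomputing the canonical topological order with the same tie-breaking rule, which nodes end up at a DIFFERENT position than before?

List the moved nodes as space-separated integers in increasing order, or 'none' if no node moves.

Answer: none

Derivation:
Old toposort: [2, 0, 1, 3, 4]
Added edge 3->4
Recompute Kahn (smallest-id tiebreak):
  initial in-degrees: [1, 1, 0, 0, 3]
  ready (indeg=0): [2, 3]
  pop 2: indeg[0]->0; indeg[1]->0 | ready=[0, 1, 3] | order so far=[2]
  pop 0: indeg[4]->2 | ready=[1, 3] | order so far=[2, 0]
  pop 1: indeg[4]->1 | ready=[3] | order so far=[2, 0, 1]
  pop 3: indeg[4]->0 | ready=[4] | order so far=[2, 0, 1, 3]
  pop 4: no out-edges | ready=[] | order so far=[2, 0, 1, 3, 4]
New canonical toposort: [2, 0, 1, 3, 4]
Compare positions:
  Node 0: index 1 -> 1 (same)
  Node 1: index 2 -> 2 (same)
  Node 2: index 0 -> 0 (same)
  Node 3: index 3 -> 3 (same)
  Node 4: index 4 -> 4 (same)
Nodes that changed position: none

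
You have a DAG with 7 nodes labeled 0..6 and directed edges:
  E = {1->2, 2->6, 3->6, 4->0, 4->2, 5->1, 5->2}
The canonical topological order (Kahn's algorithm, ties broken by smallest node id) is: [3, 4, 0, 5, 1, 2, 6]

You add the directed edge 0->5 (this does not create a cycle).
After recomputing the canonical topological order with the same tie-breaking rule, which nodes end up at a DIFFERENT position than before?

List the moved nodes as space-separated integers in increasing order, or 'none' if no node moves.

Answer: none

Derivation:
Old toposort: [3, 4, 0, 5, 1, 2, 6]
Added edge 0->5
Recompute Kahn (smallest-id tiebreak):
  initial in-degrees: [1, 1, 3, 0, 0, 1, 2]
  ready (indeg=0): [3, 4]
  pop 3: indeg[6]->1 | ready=[4] | order so far=[3]
  pop 4: indeg[0]->0; indeg[2]->2 | ready=[0] | order so far=[3, 4]
  pop 0: indeg[5]->0 | ready=[5] | order so far=[3, 4, 0]
  pop 5: indeg[1]->0; indeg[2]->1 | ready=[1] | order so far=[3, 4, 0, 5]
  pop 1: indeg[2]->0 | ready=[2] | order so far=[3, 4, 0, 5, 1]
  pop 2: indeg[6]->0 | ready=[6] | order so far=[3, 4, 0, 5, 1, 2]
  pop 6: no out-edges | ready=[] | order so far=[3, 4, 0, 5, 1, 2, 6]
New canonical toposort: [3, 4, 0, 5, 1, 2, 6]
Compare positions:
  Node 0: index 2 -> 2 (same)
  Node 1: index 4 -> 4 (same)
  Node 2: index 5 -> 5 (same)
  Node 3: index 0 -> 0 (same)
  Node 4: index 1 -> 1 (same)
  Node 5: index 3 -> 3 (same)
  Node 6: index 6 -> 6 (same)
Nodes that changed position: none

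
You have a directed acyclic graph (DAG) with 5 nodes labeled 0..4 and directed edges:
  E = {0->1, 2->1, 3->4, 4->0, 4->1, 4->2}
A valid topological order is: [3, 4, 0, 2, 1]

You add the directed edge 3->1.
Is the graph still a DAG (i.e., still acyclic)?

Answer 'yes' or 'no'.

Answer: yes

Derivation:
Given toposort: [3, 4, 0, 2, 1]
Position of 3: index 0; position of 1: index 4
New edge 3->1: forward
Forward edge: respects the existing order. Still a DAG, same toposort still valid.
Still a DAG? yes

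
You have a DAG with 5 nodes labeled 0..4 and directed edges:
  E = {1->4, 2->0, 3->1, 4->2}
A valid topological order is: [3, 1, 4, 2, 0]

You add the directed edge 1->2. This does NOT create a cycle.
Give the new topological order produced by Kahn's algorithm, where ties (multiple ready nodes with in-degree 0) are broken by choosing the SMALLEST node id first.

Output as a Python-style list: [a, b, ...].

Old toposort: [3, 1, 4, 2, 0]
Added edge: 1->2
Position of 1 (1) < position of 2 (3). Old order still valid.
Run Kahn's algorithm (break ties by smallest node id):
  initial in-degrees: [1, 1, 2, 0, 1]
  ready (indeg=0): [3]
  pop 3: indeg[1]->0 | ready=[1] | order so far=[3]
  pop 1: indeg[2]->1; indeg[4]->0 | ready=[4] | order so far=[3, 1]
  pop 4: indeg[2]->0 | ready=[2] | order so far=[3, 1, 4]
  pop 2: indeg[0]->0 | ready=[0] | order so far=[3, 1, 4, 2]
  pop 0: no out-edges | ready=[] | order so far=[3, 1, 4, 2, 0]
  Result: [3, 1, 4, 2, 0]

Answer: [3, 1, 4, 2, 0]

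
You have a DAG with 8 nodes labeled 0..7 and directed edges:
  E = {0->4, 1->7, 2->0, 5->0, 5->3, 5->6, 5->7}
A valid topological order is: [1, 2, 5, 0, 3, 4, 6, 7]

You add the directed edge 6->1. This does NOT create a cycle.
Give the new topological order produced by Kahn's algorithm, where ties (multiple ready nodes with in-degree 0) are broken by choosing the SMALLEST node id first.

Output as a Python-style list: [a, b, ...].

Old toposort: [1, 2, 5, 0, 3, 4, 6, 7]
Added edge: 6->1
Position of 6 (6) > position of 1 (0). Must reorder: 6 must now come before 1.
Run Kahn's algorithm (break ties by smallest node id):
  initial in-degrees: [2, 1, 0, 1, 1, 0, 1, 2]
  ready (indeg=0): [2, 5]
  pop 2: indeg[0]->1 | ready=[5] | order so far=[2]
  pop 5: indeg[0]->0; indeg[3]->0; indeg[6]->0; indeg[7]->1 | ready=[0, 3, 6] | order so far=[2, 5]
  pop 0: indeg[4]->0 | ready=[3, 4, 6] | order so far=[2, 5, 0]
  pop 3: no out-edges | ready=[4, 6] | order so far=[2, 5, 0, 3]
  pop 4: no out-edges | ready=[6] | order so far=[2, 5, 0, 3, 4]
  pop 6: indeg[1]->0 | ready=[1] | order so far=[2, 5, 0, 3, 4, 6]
  pop 1: indeg[7]->0 | ready=[7] | order so far=[2, 5, 0, 3, 4, 6, 1]
  pop 7: no out-edges | ready=[] | order so far=[2, 5, 0, 3, 4, 6, 1, 7]
  Result: [2, 5, 0, 3, 4, 6, 1, 7]

Answer: [2, 5, 0, 3, 4, 6, 1, 7]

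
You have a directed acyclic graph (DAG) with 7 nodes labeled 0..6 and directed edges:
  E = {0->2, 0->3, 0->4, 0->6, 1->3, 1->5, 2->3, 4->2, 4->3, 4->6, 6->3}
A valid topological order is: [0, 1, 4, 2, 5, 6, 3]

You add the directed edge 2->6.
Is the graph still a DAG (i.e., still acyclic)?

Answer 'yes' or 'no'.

Answer: yes

Derivation:
Given toposort: [0, 1, 4, 2, 5, 6, 3]
Position of 2: index 3; position of 6: index 5
New edge 2->6: forward
Forward edge: respects the existing order. Still a DAG, same toposort still valid.
Still a DAG? yes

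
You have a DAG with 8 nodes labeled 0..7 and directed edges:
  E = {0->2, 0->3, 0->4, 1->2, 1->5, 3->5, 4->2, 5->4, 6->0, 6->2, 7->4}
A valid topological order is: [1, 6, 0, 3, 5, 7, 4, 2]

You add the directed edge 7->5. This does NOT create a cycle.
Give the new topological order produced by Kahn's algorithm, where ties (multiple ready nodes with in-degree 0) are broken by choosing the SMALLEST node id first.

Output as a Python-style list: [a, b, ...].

Answer: [1, 6, 0, 3, 7, 5, 4, 2]

Derivation:
Old toposort: [1, 6, 0, 3, 5, 7, 4, 2]
Added edge: 7->5
Position of 7 (5) > position of 5 (4). Must reorder: 7 must now come before 5.
Run Kahn's algorithm (break ties by smallest node id):
  initial in-degrees: [1, 0, 4, 1, 3, 3, 0, 0]
  ready (indeg=0): [1, 6, 7]
  pop 1: indeg[2]->3; indeg[5]->2 | ready=[6, 7] | order so far=[1]
  pop 6: indeg[0]->0; indeg[2]->2 | ready=[0, 7] | order so far=[1, 6]
  pop 0: indeg[2]->1; indeg[3]->0; indeg[4]->2 | ready=[3, 7] | order so far=[1, 6, 0]
  pop 3: indeg[5]->1 | ready=[7] | order so far=[1, 6, 0, 3]
  pop 7: indeg[4]->1; indeg[5]->0 | ready=[5] | order so far=[1, 6, 0, 3, 7]
  pop 5: indeg[4]->0 | ready=[4] | order so far=[1, 6, 0, 3, 7, 5]
  pop 4: indeg[2]->0 | ready=[2] | order so far=[1, 6, 0, 3, 7, 5, 4]
  pop 2: no out-edges | ready=[] | order so far=[1, 6, 0, 3, 7, 5, 4, 2]
  Result: [1, 6, 0, 3, 7, 5, 4, 2]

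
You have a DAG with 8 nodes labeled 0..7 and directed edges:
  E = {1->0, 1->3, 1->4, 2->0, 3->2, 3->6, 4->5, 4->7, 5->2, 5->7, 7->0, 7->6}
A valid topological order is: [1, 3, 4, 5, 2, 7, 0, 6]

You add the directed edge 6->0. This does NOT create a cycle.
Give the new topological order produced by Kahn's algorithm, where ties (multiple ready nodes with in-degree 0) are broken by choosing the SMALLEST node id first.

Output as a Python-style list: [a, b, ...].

Answer: [1, 3, 4, 5, 2, 7, 6, 0]

Derivation:
Old toposort: [1, 3, 4, 5, 2, 7, 0, 6]
Added edge: 6->0
Position of 6 (7) > position of 0 (6). Must reorder: 6 must now come before 0.
Run Kahn's algorithm (break ties by smallest node id):
  initial in-degrees: [4, 0, 2, 1, 1, 1, 2, 2]
  ready (indeg=0): [1]
  pop 1: indeg[0]->3; indeg[3]->0; indeg[4]->0 | ready=[3, 4] | order so far=[1]
  pop 3: indeg[2]->1; indeg[6]->1 | ready=[4] | order so far=[1, 3]
  pop 4: indeg[5]->0; indeg[7]->1 | ready=[5] | order so far=[1, 3, 4]
  pop 5: indeg[2]->0; indeg[7]->0 | ready=[2, 7] | order so far=[1, 3, 4, 5]
  pop 2: indeg[0]->2 | ready=[7] | order so far=[1, 3, 4, 5, 2]
  pop 7: indeg[0]->1; indeg[6]->0 | ready=[6] | order so far=[1, 3, 4, 5, 2, 7]
  pop 6: indeg[0]->0 | ready=[0] | order so far=[1, 3, 4, 5, 2, 7, 6]
  pop 0: no out-edges | ready=[] | order so far=[1, 3, 4, 5, 2, 7, 6, 0]
  Result: [1, 3, 4, 5, 2, 7, 6, 0]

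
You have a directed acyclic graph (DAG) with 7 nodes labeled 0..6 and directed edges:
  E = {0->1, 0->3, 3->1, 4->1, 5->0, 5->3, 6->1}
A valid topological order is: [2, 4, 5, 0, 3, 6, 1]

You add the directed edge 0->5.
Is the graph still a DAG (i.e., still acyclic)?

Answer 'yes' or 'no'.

Given toposort: [2, 4, 5, 0, 3, 6, 1]
Position of 0: index 3; position of 5: index 2
New edge 0->5: backward (u after v in old order)
Backward edge: old toposort is now invalid. Check if this creates a cycle.
Does 5 already reach 0? Reachable from 5: [0, 1, 3, 5]. YES -> cycle!
Still a DAG? no

Answer: no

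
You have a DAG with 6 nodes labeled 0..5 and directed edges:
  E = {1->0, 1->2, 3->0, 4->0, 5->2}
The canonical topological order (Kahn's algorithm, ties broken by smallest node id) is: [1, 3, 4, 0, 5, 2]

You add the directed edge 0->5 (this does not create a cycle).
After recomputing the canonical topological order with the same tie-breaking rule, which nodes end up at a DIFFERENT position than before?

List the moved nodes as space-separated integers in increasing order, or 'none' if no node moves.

Old toposort: [1, 3, 4, 0, 5, 2]
Added edge 0->5
Recompute Kahn (smallest-id tiebreak):
  initial in-degrees: [3, 0, 2, 0, 0, 1]
  ready (indeg=0): [1, 3, 4]
  pop 1: indeg[0]->2; indeg[2]->1 | ready=[3, 4] | order so far=[1]
  pop 3: indeg[0]->1 | ready=[4] | order so far=[1, 3]
  pop 4: indeg[0]->0 | ready=[0] | order so far=[1, 3, 4]
  pop 0: indeg[5]->0 | ready=[5] | order so far=[1, 3, 4, 0]
  pop 5: indeg[2]->0 | ready=[2] | order so far=[1, 3, 4, 0, 5]
  pop 2: no out-edges | ready=[] | order so far=[1, 3, 4, 0, 5, 2]
New canonical toposort: [1, 3, 4, 0, 5, 2]
Compare positions:
  Node 0: index 3 -> 3 (same)
  Node 1: index 0 -> 0 (same)
  Node 2: index 5 -> 5 (same)
  Node 3: index 1 -> 1 (same)
  Node 4: index 2 -> 2 (same)
  Node 5: index 4 -> 4 (same)
Nodes that changed position: none

Answer: none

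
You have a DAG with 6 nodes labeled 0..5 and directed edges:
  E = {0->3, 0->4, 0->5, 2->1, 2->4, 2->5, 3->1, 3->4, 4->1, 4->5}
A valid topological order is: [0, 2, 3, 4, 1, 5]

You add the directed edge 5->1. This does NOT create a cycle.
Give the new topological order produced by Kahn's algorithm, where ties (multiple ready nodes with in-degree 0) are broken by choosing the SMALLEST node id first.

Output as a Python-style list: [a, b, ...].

Old toposort: [0, 2, 3, 4, 1, 5]
Added edge: 5->1
Position of 5 (5) > position of 1 (4). Must reorder: 5 must now come before 1.
Run Kahn's algorithm (break ties by smallest node id):
  initial in-degrees: [0, 4, 0, 1, 3, 3]
  ready (indeg=0): [0, 2]
  pop 0: indeg[3]->0; indeg[4]->2; indeg[5]->2 | ready=[2, 3] | order so far=[0]
  pop 2: indeg[1]->3; indeg[4]->1; indeg[5]->1 | ready=[3] | order so far=[0, 2]
  pop 3: indeg[1]->2; indeg[4]->0 | ready=[4] | order so far=[0, 2, 3]
  pop 4: indeg[1]->1; indeg[5]->0 | ready=[5] | order so far=[0, 2, 3, 4]
  pop 5: indeg[1]->0 | ready=[1] | order so far=[0, 2, 3, 4, 5]
  pop 1: no out-edges | ready=[] | order so far=[0, 2, 3, 4, 5, 1]
  Result: [0, 2, 3, 4, 5, 1]

Answer: [0, 2, 3, 4, 5, 1]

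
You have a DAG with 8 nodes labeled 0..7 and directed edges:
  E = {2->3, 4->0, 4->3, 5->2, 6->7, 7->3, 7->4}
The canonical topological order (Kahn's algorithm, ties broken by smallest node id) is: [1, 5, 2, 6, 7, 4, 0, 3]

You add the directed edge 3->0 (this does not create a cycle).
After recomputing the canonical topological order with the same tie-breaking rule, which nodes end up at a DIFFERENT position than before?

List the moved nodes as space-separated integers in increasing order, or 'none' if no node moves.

Old toposort: [1, 5, 2, 6, 7, 4, 0, 3]
Added edge 3->0
Recompute Kahn (smallest-id tiebreak):
  initial in-degrees: [2, 0, 1, 3, 1, 0, 0, 1]
  ready (indeg=0): [1, 5, 6]
  pop 1: no out-edges | ready=[5, 6] | order so far=[1]
  pop 5: indeg[2]->0 | ready=[2, 6] | order so far=[1, 5]
  pop 2: indeg[3]->2 | ready=[6] | order so far=[1, 5, 2]
  pop 6: indeg[7]->0 | ready=[7] | order so far=[1, 5, 2, 6]
  pop 7: indeg[3]->1; indeg[4]->0 | ready=[4] | order so far=[1, 5, 2, 6, 7]
  pop 4: indeg[0]->1; indeg[3]->0 | ready=[3] | order so far=[1, 5, 2, 6, 7, 4]
  pop 3: indeg[0]->0 | ready=[0] | order so far=[1, 5, 2, 6, 7, 4, 3]
  pop 0: no out-edges | ready=[] | order so far=[1, 5, 2, 6, 7, 4, 3, 0]
New canonical toposort: [1, 5, 2, 6, 7, 4, 3, 0]
Compare positions:
  Node 0: index 6 -> 7 (moved)
  Node 1: index 0 -> 0 (same)
  Node 2: index 2 -> 2 (same)
  Node 3: index 7 -> 6 (moved)
  Node 4: index 5 -> 5 (same)
  Node 5: index 1 -> 1 (same)
  Node 6: index 3 -> 3 (same)
  Node 7: index 4 -> 4 (same)
Nodes that changed position: 0 3

Answer: 0 3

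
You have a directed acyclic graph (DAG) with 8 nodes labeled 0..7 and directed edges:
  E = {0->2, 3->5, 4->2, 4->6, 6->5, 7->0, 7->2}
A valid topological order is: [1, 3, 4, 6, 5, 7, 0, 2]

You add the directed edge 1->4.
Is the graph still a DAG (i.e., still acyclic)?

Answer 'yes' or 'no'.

Answer: yes

Derivation:
Given toposort: [1, 3, 4, 6, 5, 7, 0, 2]
Position of 1: index 0; position of 4: index 2
New edge 1->4: forward
Forward edge: respects the existing order. Still a DAG, same toposort still valid.
Still a DAG? yes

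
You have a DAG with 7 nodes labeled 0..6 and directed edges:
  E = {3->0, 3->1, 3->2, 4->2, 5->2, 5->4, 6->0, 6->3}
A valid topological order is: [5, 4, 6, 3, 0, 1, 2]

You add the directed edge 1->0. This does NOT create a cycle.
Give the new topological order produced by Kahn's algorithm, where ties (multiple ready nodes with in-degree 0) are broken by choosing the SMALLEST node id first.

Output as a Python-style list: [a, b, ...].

Answer: [5, 4, 6, 3, 1, 0, 2]

Derivation:
Old toposort: [5, 4, 6, 3, 0, 1, 2]
Added edge: 1->0
Position of 1 (5) > position of 0 (4). Must reorder: 1 must now come before 0.
Run Kahn's algorithm (break ties by smallest node id):
  initial in-degrees: [3, 1, 3, 1, 1, 0, 0]
  ready (indeg=0): [5, 6]
  pop 5: indeg[2]->2; indeg[4]->0 | ready=[4, 6] | order so far=[5]
  pop 4: indeg[2]->1 | ready=[6] | order so far=[5, 4]
  pop 6: indeg[0]->2; indeg[3]->0 | ready=[3] | order so far=[5, 4, 6]
  pop 3: indeg[0]->1; indeg[1]->0; indeg[2]->0 | ready=[1, 2] | order so far=[5, 4, 6, 3]
  pop 1: indeg[0]->0 | ready=[0, 2] | order so far=[5, 4, 6, 3, 1]
  pop 0: no out-edges | ready=[2] | order so far=[5, 4, 6, 3, 1, 0]
  pop 2: no out-edges | ready=[] | order so far=[5, 4, 6, 3, 1, 0, 2]
  Result: [5, 4, 6, 3, 1, 0, 2]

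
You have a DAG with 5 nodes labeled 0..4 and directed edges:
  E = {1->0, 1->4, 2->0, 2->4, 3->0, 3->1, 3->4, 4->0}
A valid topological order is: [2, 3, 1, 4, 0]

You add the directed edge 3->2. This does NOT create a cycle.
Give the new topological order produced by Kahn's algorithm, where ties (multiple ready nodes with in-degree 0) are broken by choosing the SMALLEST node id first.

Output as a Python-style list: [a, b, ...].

Answer: [3, 1, 2, 4, 0]

Derivation:
Old toposort: [2, 3, 1, 4, 0]
Added edge: 3->2
Position of 3 (1) > position of 2 (0). Must reorder: 3 must now come before 2.
Run Kahn's algorithm (break ties by smallest node id):
  initial in-degrees: [4, 1, 1, 0, 3]
  ready (indeg=0): [3]
  pop 3: indeg[0]->3; indeg[1]->0; indeg[2]->0; indeg[4]->2 | ready=[1, 2] | order so far=[3]
  pop 1: indeg[0]->2; indeg[4]->1 | ready=[2] | order so far=[3, 1]
  pop 2: indeg[0]->1; indeg[4]->0 | ready=[4] | order so far=[3, 1, 2]
  pop 4: indeg[0]->0 | ready=[0] | order so far=[3, 1, 2, 4]
  pop 0: no out-edges | ready=[] | order so far=[3, 1, 2, 4, 0]
  Result: [3, 1, 2, 4, 0]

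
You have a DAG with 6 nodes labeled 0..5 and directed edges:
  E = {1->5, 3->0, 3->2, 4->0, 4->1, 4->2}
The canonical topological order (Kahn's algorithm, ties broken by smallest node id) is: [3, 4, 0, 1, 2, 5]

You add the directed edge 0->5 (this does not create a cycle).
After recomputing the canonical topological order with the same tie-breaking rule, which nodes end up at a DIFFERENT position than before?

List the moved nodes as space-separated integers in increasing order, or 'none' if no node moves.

Old toposort: [3, 4, 0, 1, 2, 5]
Added edge 0->5
Recompute Kahn (smallest-id tiebreak):
  initial in-degrees: [2, 1, 2, 0, 0, 2]
  ready (indeg=0): [3, 4]
  pop 3: indeg[0]->1; indeg[2]->1 | ready=[4] | order so far=[3]
  pop 4: indeg[0]->0; indeg[1]->0; indeg[2]->0 | ready=[0, 1, 2] | order so far=[3, 4]
  pop 0: indeg[5]->1 | ready=[1, 2] | order so far=[3, 4, 0]
  pop 1: indeg[5]->0 | ready=[2, 5] | order so far=[3, 4, 0, 1]
  pop 2: no out-edges | ready=[5] | order so far=[3, 4, 0, 1, 2]
  pop 5: no out-edges | ready=[] | order so far=[3, 4, 0, 1, 2, 5]
New canonical toposort: [3, 4, 0, 1, 2, 5]
Compare positions:
  Node 0: index 2 -> 2 (same)
  Node 1: index 3 -> 3 (same)
  Node 2: index 4 -> 4 (same)
  Node 3: index 0 -> 0 (same)
  Node 4: index 1 -> 1 (same)
  Node 5: index 5 -> 5 (same)
Nodes that changed position: none

Answer: none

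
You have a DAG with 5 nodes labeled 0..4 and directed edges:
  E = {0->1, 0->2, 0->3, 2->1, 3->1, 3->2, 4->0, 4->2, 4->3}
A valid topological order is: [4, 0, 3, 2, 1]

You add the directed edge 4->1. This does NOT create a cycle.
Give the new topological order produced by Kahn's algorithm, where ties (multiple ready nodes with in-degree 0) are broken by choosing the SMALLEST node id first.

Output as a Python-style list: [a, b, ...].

Answer: [4, 0, 3, 2, 1]

Derivation:
Old toposort: [4, 0, 3, 2, 1]
Added edge: 4->1
Position of 4 (0) < position of 1 (4). Old order still valid.
Run Kahn's algorithm (break ties by smallest node id):
  initial in-degrees: [1, 4, 3, 2, 0]
  ready (indeg=0): [4]
  pop 4: indeg[0]->0; indeg[1]->3; indeg[2]->2; indeg[3]->1 | ready=[0] | order so far=[4]
  pop 0: indeg[1]->2; indeg[2]->1; indeg[3]->0 | ready=[3] | order so far=[4, 0]
  pop 3: indeg[1]->1; indeg[2]->0 | ready=[2] | order so far=[4, 0, 3]
  pop 2: indeg[1]->0 | ready=[1] | order so far=[4, 0, 3, 2]
  pop 1: no out-edges | ready=[] | order so far=[4, 0, 3, 2, 1]
  Result: [4, 0, 3, 2, 1]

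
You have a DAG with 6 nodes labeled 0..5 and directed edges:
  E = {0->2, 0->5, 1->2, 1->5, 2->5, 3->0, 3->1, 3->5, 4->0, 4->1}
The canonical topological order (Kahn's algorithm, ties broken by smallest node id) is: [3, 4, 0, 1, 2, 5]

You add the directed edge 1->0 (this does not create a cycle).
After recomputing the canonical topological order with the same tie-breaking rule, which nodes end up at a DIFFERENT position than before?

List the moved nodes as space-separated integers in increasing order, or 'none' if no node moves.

Answer: 0 1

Derivation:
Old toposort: [3, 4, 0, 1, 2, 5]
Added edge 1->0
Recompute Kahn (smallest-id tiebreak):
  initial in-degrees: [3, 2, 2, 0, 0, 4]
  ready (indeg=0): [3, 4]
  pop 3: indeg[0]->2; indeg[1]->1; indeg[5]->3 | ready=[4] | order so far=[3]
  pop 4: indeg[0]->1; indeg[1]->0 | ready=[1] | order so far=[3, 4]
  pop 1: indeg[0]->0; indeg[2]->1; indeg[5]->2 | ready=[0] | order so far=[3, 4, 1]
  pop 0: indeg[2]->0; indeg[5]->1 | ready=[2] | order so far=[3, 4, 1, 0]
  pop 2: indeg[5]->0 | ready=[5] | order so far=[3, 4, 1, 0, 2]
  pop 5: no out-edges | ready=[] | order so far=[3, 4, 1, 0, 2, 5]
New canonical toposort: [3, 4, 1, 0, 2, 5]
Compare positions:
  Node 0: index 2 -> 3 (moved)
  Node 1: index 3 -> 2 (moved)
  Node 2: index 4 -> 4 (same)
  Node 3: index 0 -> 0 (same)
  Node 4: index 1 -> 1 (same)
  Node 5: index 5 -> 5 (same)
Nodes that changed position: 0 1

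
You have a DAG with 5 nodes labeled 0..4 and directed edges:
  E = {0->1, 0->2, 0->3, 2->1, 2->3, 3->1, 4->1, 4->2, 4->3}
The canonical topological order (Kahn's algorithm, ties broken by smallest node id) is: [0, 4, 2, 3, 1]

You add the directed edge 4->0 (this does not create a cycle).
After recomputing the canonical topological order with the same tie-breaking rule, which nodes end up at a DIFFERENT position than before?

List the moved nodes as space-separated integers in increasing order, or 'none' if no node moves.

Old toposort: [0, 4, 2, 3, 1]
Added edge 4->0
Recompute Kahn (smallest-id tiebreak):
  initial in-degrees: [1, 4, 2, 3, 0]
  ready (indeg=0): [4]
  pop 4: indeg[0]->0; indeg[1]->3; indeg[2]->1; indeg[3]->2 | ready=[0] | order so far=[4]
  pop 0: indeg[1]->2; indeg[2]->0; indeg[3]->1 | ready=[2] | order so far=[4, 0]
  pop 2: indeg[1]->1; indeg[3]->0 | ready=[3] | order so far=[4, 0, 2]
  pop 3: indeg[1]->0 | ready=[1] | order so far=[4, 0, 2, 3]
  pop 1: no out-edges | ready=[] | order so far=[4, 0, 2, 3, 1]
New canonical toposort: [4, 0, 2, 3, 1]
Compare positions:
  Node 0: index 0 -> 1 (moved)
  Node 1: index 4 -> 4 (same)
  Node 2: index 2 -> 2 (same)
  Node 3: index 3 -> 3 (same)
  Node 4: index 1 -> 0 (moved)
Nodes that changed position: 0 4

Answer: 0 4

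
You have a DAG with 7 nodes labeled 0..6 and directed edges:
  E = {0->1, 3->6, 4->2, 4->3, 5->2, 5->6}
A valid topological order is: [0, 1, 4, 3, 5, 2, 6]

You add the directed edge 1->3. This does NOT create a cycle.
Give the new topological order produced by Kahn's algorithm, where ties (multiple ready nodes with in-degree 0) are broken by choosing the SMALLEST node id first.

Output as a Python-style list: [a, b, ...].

Answer: [0, 1, 4, 3, 5, 2, 6]

Derivation:
Old toposort: [0, 1, 4, 3, 5, 2, 6]
Added edge: 1->3
Position of 1 (1) < position of 3 (3). Old order still valid.
Run Kahn's algorithm (break ties by smallest node id):
  initial in-degrees: [0, 1, 2, 2, 0, 0, 2]
  ready (indeg=0): [0, 4, 5]
  pop 0: indeg[1]->0 | ready=[1, 4, 5] | order so far=[0]
  pop 1: indeg[3]->1 | ready=[4, 5] | order so far=[0, 1]
  pop 4: indeg[2]->1; indeg[3]->0 | ready=[3, 5] | order so far=[0, 1, 4]
  pop 3: indeg[6]->1 | ready=[5] | order so far=[0, 1, 4, 3]
  pop 5: indeg[2]->0; indeg[6]->0 | ready=[2, 6] | order so far=[0, 1, 4, 3, 5]
  pop 2: no out-edges | ready=[6] | order so far=[0, 1, 4, 3, 5, 2]
  pop 6: no out-edges | ready=[] | order so far=[0, 1, 4, 3, 5, 2, 6]
  Result: [0, 1, 4, 3, 5, 2, 6]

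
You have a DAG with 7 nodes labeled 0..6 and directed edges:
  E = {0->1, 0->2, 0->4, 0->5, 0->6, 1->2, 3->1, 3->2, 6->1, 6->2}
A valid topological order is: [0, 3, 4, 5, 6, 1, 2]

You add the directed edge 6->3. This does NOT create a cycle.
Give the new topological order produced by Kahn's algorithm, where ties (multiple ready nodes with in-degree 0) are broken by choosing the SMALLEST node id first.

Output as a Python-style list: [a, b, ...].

Old toposort: [0, 3, 4, 5, 6, 1, 2]
Added edge: 6->3
Position of 6 (4) > position of 3 (1). Must reorder: 6 must now come before 3.
Run Kahn's algorithm (break ties by smallest node id):
  initial in-degrees: [0, 3, 4, 1, 1, 1, 1]
  ready (indeg=0): [0]
  pop 0: indeg[1]->2; indeg[2]->3; indeg[4]->0; indeg[5]->0; indeg[6]->0 | ready=[4, 5, 6] | order so far=[0]
  pop 4: no out-edges | ready=[5, 6] | order so far=[0, 4]
  pop 5: no out-edges | ready=[6] | order so far=[0, 4, 5]
  pop 6: indeg[1]->1; indeg[2]->2; indeg[3]->0 | ready=[3] | order so far=[0, 4, 5, 6]
  pop 3: indeg[1]->0; indeg[2]->1 | ready=[1] | order so far=[0, 4, 5, 6, 3]
  pop 1: indeg[2]->0 | ready=[2] | order so far=[0, 4, 5, 6, 3, 1]
  pop 2: no out-edges | ready=[] | order so far=[0, 4, 5, 6, 3, 1, 2]
  Result: [0, 4, 5, 6, 3, 1, 2]

Answer: [0, 4, 5, 6, 3, 1, 2]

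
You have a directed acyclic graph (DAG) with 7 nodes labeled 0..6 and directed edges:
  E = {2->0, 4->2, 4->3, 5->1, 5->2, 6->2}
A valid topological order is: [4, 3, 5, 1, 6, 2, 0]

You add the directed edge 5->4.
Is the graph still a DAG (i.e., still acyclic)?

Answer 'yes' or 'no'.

Given toposort: [4, 3, 5, 1, 6, 2, 0]
Position of 5: index 2; position of 4: index 0
New edge 5->4: backward (u after v in old order)
Backward edge: old toposort is now invalid. Check if this creates a cycle.
Does 4 already reach 5? Reachable from 4: [0, 2, 3, 4]. NO -> still a DAG (reorder needed).
Still a DAG? yes

Answer: yes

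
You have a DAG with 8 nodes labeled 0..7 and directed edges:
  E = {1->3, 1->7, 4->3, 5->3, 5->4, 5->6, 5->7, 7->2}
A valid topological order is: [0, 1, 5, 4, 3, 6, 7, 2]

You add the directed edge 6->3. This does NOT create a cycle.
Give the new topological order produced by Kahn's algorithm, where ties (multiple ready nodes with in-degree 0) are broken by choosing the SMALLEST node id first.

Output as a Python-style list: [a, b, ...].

Old toposort: [0, 1, 5, 4, 3, 6, 7, 2]
Added edge: 6->3
Position of 6 (5) > position of 3 (4). Must reorder: 6 must now come before 3.
Run Kahn's algorithm (break ties by smallest node id):
  initial in-degrees: [0, 0, 1, 4, 1, 0, 1, 2]
  ready (indeg=0): [0, 1, 5]
  pop 0: no out-edges | ready=[1, 5] | order so far=[0]
  pop 1: indeg[3]->3; indeg[7]->1 | ready=[5] | order so far=[0, 1]
  pop 5: indeg[3]->2; indeg[4]->0; indeg[6]->0; indeg[7]->0 | ready=[4, 6, 7] | order so far=[0, 1, 5]
  pop 4: indeg[3]->1 | ready=[6, 7] | order so far=[0, 1, 5, 4]
  pop 6: indeg[3]->0 | ready=[3, 7] | order so far=[0, 1, 5, 4, 6]
  pop 3: no out-edges | ready=[7] | order so far=[0, 1, 5, 4, 6, 3]
  pop 7: indeg[2]->0 | ready=[2] | order so far=[0, 1, 5, 4, 6, 3, 7]
  pop 2: no out-edges | ready=[] | order so far=[0, 1, 5, 4, 6, 3, 7, 2]
  Result: [0, 1, 5, 4, 6, 3, 7, 2]

Answer: [0, 1, 5, 4, 6, 3, 7, 2]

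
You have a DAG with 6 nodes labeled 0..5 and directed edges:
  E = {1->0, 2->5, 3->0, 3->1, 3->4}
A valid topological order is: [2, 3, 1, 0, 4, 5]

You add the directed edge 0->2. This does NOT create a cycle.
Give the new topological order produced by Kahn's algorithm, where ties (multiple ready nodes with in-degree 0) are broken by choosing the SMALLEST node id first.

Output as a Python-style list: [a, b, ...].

Answer: [3, 1, 0, 2, 4, 5]

Derivation:
Old toposort: [2, 3, 1, 0, 4, 5]
Added edge: 0->2
Position of 0 (3) > position of 2 (0). Must reorder: 0 must now come before 2.
Run Kahn's algorithm (break ties by smallest node id):
  initial in-degrees: [2, 1, 1, 0, 1, 1]
  ready (indeg=0): [3]
  pop 3: indeg[0]->1; indeg[1]->0; indeg[4]->0 | ready=[1, 4] | order so far=[3]
  pop 1: indeg[0]->0 | ready=[0, 4] | order so far=[3, 1]
  pop 0: indeg[2]->0 | ready=[2, 4] | order so far=[3, 1, 0]
  pop 2: indeg[5]->0 | ready=[4, 5] | order so far=[3, 1, 0, 2]
  pop 4: no out-edges | ready=[5] | order so far=[3, 1, 0, 2, 4]
  pop 5: no out-edges | ready=[] | order so far=[3, 1, 0, 2, 4, 5]
  Result: [3, 1, 0, 2, 4, 5]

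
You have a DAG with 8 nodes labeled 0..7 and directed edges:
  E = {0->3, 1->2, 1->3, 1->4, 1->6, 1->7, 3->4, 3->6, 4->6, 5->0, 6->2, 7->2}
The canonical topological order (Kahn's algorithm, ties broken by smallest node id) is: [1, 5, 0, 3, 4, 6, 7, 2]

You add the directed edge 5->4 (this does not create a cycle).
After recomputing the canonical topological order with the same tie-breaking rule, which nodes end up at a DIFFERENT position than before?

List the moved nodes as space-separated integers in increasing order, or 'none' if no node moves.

Old toposort: [1, 5, 0, 3, 4, 6, 7, 2]
Added edge 5->4
Recompute Kahn (smallest-id tiebreak):
  initial in-degrees: [1, 0, 3, 2, 3, 0, 3, 1]
  ready (indeg=0): [1, 5]
  pop 1: indeg[2]->2; indeg[3]->1; indeg[4]->2; indeg[6]->2; indeg[7]->0 | ready=[5, 7] | order so far=[1]
  pop 5: indeg[0]->0; indeg[4]->1 | ready=[0, 7] | order so far=[1, 5]
  pop 0: indeg[3]->0 | ready=[3, 7] | order so far=[1, 5, 0]
  pop 3: indeg[4]->0; indeg[6]->1 | ready=[4, 7] | order so far=[1, 5, 0, 3]
  pop 4: indeg[6]->0 | ready=[6, 7] | order so far=[1, 5, 0, 3, 4]
  pop 6: indeg[2]->1 | ready=[7] | order so far=[1, 5, 0, 3, 4, 6]
  pop 7: indeg[2]->0 | ready=[2] | order so far=[1, 5, 0, 3, 4, 6, 7]
  pop 2: no out-edges | ready=[] | order so far=[1, 5, 0, 3, 4, 6, 7, 2]
New canonical toposort: [1, 5, 0, 3, 4, 6, 7, 2]
Compare positions:
  Node 0: index 2 -> 2 (same)
  Node 1: index 0 -> 0 (same)
  Node 2: index 7 -> 7 (same)
  Node 3: index 3 -> 3 (same)
  Node 4: index 4 -> 4 (same)
  Node 5: index 1 -> 1 (same)
  Node 6: index 5 -> 5 (same)
  Node 7: index 6 -> 6 (same)
Nodes that changed position: none

Answer: none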